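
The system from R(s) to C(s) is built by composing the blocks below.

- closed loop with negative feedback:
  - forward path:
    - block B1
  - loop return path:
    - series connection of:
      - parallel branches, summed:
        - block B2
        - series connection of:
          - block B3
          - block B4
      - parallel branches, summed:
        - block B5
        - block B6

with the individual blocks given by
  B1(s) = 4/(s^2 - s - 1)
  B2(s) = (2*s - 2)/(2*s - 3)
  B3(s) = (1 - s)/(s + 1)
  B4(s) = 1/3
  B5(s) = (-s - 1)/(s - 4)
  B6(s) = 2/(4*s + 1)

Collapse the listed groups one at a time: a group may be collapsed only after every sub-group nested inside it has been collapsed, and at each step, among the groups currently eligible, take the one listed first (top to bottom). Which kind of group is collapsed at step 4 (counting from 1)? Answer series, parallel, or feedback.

The answer is series.

Reasoning:
1. series reduction of B3, B4
2. sum the parallel branches B2, (B3*B4)
3. sum the parallel branches B5, B6
4. cascade (B2+(B3*B4)), (B5+B6)
5. reduce the feedback loop with forward B1 and return ((B2+(B3*B4))*(B5+B6))
At step 4 the group reduced is series.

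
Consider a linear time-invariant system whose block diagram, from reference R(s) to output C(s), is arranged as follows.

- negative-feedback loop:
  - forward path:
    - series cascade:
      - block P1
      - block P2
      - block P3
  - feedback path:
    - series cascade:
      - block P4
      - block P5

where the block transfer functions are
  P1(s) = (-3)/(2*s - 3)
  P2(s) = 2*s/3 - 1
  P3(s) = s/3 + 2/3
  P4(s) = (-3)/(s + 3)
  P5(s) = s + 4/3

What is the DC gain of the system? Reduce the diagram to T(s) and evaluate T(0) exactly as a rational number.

The answer is -6/17.

Reasoning:
(1) cascade P1, P2, P3; result -s/3 - 2/3
(2) cascade P4, P5; result (-3*s - 4)/(s + 3)
(3) reduce the feedback loop with forward (P1*P2*P3) and return (P4*P5); result (-s^2 - 5*s - 6)/(3*s^2 + 13*s + 17)
Step 3 gives the overall T(s). Then T(0) = -6/17.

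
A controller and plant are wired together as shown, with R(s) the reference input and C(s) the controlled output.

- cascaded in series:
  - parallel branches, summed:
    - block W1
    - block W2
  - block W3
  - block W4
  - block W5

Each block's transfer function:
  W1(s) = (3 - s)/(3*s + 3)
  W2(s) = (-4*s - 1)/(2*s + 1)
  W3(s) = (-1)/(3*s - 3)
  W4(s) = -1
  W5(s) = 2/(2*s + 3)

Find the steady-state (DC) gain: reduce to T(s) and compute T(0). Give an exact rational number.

Answer: 0

Working:
Step 1: combine W1, W2 in parallel gives (-14*s^2 - 10*s)/(6*s^2 + 9*s + 3)
Step 2: cascade (W1+W2), W3, W4, W5 gives (-28*s^2 - 20*s)/(36*s^4 + 72*s^3 - 9*s^2 - 72*s - 27)
The step-2 result is T(s). Setting s = 0: T(0) = 0/(-27) = 0.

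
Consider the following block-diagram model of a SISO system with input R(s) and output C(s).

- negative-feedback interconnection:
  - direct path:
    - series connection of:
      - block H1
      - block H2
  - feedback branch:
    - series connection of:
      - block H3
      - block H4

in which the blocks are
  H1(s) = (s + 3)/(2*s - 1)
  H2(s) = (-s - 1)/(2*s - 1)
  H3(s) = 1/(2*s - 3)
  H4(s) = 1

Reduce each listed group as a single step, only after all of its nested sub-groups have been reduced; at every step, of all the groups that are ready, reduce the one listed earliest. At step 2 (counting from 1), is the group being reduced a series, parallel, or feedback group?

Reducing step by step:

(1) multiply H1, H2 (series)
(2) cascade H3, H4
(3) close the feedback loop around (H1*H2), (H3*H4)
Step 2 collapses a series group.

Answer: series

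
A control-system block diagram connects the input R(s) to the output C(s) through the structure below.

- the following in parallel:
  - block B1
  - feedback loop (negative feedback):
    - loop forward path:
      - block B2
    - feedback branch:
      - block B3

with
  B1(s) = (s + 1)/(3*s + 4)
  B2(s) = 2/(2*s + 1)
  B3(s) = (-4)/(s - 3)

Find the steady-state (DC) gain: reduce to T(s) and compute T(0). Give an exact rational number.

Answer: 35/44

Working:
Step 1 - close the feedback loop around B2, B3; result (2*s - 6)/(2*s^2 - 5*s - 11)
Step 2 - reduce the parallel group B1, [B2/(1+B2*B3)]; result (2*s^3 + 3*s^2 - 26*s - 35)/(6*s^3 - 7*s^2 - 53*s - 44)
DC gain: substitute s = 0 into T(s) from step 2: T(0) = -35/(-44) = 35/44.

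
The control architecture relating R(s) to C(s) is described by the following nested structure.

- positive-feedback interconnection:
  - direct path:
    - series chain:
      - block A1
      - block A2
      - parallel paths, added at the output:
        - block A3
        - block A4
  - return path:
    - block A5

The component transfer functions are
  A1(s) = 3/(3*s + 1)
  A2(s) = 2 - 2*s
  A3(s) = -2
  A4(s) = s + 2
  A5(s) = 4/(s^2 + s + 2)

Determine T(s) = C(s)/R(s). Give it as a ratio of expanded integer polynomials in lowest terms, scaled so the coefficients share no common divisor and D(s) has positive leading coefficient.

First reduce the diagram to T(s).

(1) parallel reduction of A3, A4: s
(2) cascade A1, A2, (A3+A4): (-6*s^2 + 6*s)/(3*s + 1)
(3) apply the feedback formula to (A1*A2*(A3+A4)), A5; the result is T(s) itself (integer coefficients, no common factor, positive leading denominator coefficient)

Answer: (-6*s^4 - 6*s^2 + 12*s)/(3*s^3 + 28*s^2 - 17*s + 2)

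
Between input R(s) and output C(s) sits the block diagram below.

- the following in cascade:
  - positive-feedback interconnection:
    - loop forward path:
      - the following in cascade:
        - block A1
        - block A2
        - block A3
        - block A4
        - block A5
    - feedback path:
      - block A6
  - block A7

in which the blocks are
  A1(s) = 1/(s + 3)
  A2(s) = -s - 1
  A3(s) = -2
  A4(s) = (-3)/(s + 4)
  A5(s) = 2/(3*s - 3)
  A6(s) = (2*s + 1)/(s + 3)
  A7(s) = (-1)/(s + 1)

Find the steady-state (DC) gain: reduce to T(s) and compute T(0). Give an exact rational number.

The answer is -3/8.

Reasoning:
1. series reduction of A1, A2, A3, A4, A5: (-4*s - 4)/(s^3 + 6*s^2 + 5*s - 12)
2. close the feedback loop around (A1*A2*A3*A4*A5), A6: (-4*s^2 - 16*s - 12)/(s^4 + 9*s^3 + 31*s^2 + 15*s - 32)
3. combine [(A1*A2*A3*A4*A5)/(1-(A1*A2*A3*A4*A5)*A6)], A7 in series: (4*s + 12)/(s^4 + 9*s^3 + 31*s^2 + 15*s - 32)
DC gain: substitute s = 0 into T(s) from step 3: T(0) = 12/(-32) = -3/8.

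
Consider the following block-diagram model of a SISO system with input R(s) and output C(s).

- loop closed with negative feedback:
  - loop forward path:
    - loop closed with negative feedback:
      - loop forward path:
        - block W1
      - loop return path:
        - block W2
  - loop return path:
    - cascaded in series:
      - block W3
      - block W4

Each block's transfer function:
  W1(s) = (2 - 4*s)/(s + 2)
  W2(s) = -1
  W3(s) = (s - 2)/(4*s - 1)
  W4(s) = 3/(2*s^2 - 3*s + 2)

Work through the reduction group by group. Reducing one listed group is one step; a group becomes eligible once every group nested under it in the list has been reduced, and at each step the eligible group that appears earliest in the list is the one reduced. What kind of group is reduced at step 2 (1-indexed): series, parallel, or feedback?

(1) apply the feedback formula to W1, W2
(2) reduce the series chain W3, W4
(3) apply the feedback formula to [W1/(1+W1*W2)], (W3*W4)
So the answer for step 2 is series.

Answer: series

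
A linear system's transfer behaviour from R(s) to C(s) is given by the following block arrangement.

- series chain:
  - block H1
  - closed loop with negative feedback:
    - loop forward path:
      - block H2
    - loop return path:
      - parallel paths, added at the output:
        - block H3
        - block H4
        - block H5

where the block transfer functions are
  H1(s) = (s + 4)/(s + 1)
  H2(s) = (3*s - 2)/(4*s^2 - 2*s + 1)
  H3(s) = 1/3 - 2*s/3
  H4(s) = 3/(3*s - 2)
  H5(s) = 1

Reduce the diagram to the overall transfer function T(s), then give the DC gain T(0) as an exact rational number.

Step 1 - parallel reduction of H3, H4, H5, giving (-6*s^2 + 16*s + 1)/(9*s - 6)
Step 2 - apply the feedback formula to H2, (H3+H4+H5), giving (9*s - 6)/(6*s^2 + 10*s + 4)
Step 3 - reduce the series chain H1, [H2/(1+H2*(H3+H4+H5))], giving (9*s^2 + 30*s - 24)/(6*s^3 + 16*s^2 + 14*s + 4)
DC gain: substitute s = 0 into T(s) from step 3: T(0) = -24/4 = -6.

Hence the answer: -6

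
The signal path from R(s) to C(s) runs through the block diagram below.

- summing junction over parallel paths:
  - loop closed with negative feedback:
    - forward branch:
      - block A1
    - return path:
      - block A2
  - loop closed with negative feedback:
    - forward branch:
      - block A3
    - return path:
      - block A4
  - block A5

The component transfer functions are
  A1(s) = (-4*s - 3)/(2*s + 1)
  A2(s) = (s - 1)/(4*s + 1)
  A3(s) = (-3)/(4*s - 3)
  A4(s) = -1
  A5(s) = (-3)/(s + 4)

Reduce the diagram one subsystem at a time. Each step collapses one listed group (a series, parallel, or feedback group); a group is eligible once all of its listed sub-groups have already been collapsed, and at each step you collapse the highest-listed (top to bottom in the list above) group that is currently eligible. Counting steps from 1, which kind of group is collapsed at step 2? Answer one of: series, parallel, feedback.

Step 1: reduce the feedback loop with forward A1 and return A2
Step 2: collapse the loop (A3 forward, A4 return)
Step 3: combine [A1/(1+A1*A2)], [A3/(1+A3*A4)], A5 in parallel
Step 2 collapses a feedback group.

Hence the answer: feedback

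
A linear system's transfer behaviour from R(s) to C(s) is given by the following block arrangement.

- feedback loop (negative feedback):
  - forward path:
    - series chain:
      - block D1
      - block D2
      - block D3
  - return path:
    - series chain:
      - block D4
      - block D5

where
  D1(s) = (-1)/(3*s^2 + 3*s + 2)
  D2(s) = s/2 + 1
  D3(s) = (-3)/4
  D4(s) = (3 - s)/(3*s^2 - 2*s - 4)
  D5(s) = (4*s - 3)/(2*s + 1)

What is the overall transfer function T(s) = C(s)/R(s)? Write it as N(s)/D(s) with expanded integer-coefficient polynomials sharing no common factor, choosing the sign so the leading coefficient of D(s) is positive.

The answer is (18*s^4 + 33*s^3 - 36*s^2 - 72*s - 24)/(144*s^5 + 120*s^4 - 180*s^3 - 331*s^2 - 193*s - 118).

Reasoning:
Step 1 - combine D1, D2, D3 in series gives (3*s + 6)/(24*s^2 + 24*s + 16)
Step 2 - series reduction of D4, D5 gives (-4*s^2 + 15*s - 9)/(6*s^3 - s^2 - 10*s - 4)
Step 3 - reduce the feedback loop with forward (D1*D2*D3) and return (D4*D5); the result is T(s) itself (integer coefficients, no common factor, positive leading denominator coefficient)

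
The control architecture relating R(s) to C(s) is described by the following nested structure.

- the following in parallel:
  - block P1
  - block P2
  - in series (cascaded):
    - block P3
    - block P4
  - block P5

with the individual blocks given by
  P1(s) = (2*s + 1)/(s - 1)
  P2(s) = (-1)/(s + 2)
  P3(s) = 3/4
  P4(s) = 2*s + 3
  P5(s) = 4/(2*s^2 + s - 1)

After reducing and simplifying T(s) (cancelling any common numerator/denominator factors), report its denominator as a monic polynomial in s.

Step 1 - reduce the series chain P3, P4; result 3*s/2 + 9/4
Step 2 - parallel reduction of P1, P2, (P3*P4), P5; result (12*s^5 + 52*s^4 + 43*s^3 - 6*s^2 - 3*s - 26)/(8*s^4 + 12*s^3 - 16*s^2 - 12*s + 8)
Step 2 gives the fully reduced T(s), with no common factor left to cancel. The denominator's leading coefficient is 8, so divide each of its coefficients by 8 to get the monic form.

Therefore the answer is s^4 + 3*s^3/2 - 2*s^2 - 3*s/2 + 1.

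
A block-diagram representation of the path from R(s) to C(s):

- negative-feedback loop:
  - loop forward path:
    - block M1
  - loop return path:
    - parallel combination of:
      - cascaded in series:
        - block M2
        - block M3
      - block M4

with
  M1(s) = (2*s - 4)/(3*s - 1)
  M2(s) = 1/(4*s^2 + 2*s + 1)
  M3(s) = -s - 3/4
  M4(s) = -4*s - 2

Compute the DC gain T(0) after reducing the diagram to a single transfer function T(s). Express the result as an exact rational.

(1) series reduction of M2, M3 gives (-4*s - 3)/(16*s^2 + 8*s + 4)
(2) reduce the parallel group (M2*M3), M4 gives (-64*s^3 - 64*s^2 - 36*s - 11)/(16*s^2 + 8*s + 4)
(3) close the feedback loop around M1, ((M2*M3)+M4) gives (-16*s^3 + 24*s^2 + 12*s + 8)/(64*s^4 - 88*s^3 - 96*s^2 - 63*s - 20)
Evaluating the step-3 result (the overall T(s)) at s = 0 gives T(0) = 8/(-20) = -2/5.

Therefore the answer is -2/5.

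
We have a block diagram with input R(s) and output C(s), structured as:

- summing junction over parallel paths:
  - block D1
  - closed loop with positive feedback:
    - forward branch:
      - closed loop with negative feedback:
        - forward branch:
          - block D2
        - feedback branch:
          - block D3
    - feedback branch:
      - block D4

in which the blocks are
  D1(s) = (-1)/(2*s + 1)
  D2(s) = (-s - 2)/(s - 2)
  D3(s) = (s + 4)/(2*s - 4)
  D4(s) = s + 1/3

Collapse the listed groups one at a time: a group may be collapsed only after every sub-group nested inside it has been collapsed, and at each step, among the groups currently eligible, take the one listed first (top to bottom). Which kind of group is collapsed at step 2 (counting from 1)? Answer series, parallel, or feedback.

Reducing step by step:

Step 1 - apply the feedback formula to D2, D3
Step 2 - close the feedback loop around [D2/(1+D2*D3)], D4
Step 3 - parallel reduction of D1, [[D2/(1+D2*D3)]/(1-[D2/(1+D2*D3)]*D4)]
At step 2 the group reduced is feedback.

Answer: feedback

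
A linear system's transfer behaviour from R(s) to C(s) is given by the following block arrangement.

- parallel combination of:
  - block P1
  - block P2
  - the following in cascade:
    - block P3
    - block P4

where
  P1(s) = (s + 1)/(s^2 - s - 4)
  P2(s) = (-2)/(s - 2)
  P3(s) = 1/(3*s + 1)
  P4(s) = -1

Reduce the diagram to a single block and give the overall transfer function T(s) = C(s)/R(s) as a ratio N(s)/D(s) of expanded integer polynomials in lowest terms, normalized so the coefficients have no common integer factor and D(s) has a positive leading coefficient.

Step 1: reduce the series chain P3, P4 gives (-1)/(3*s + 1)
Step 2: combine P1, P2, (P3*P4) in parallel, which is the overall transfer function T(s) = C(s)/R(s) in lowest terms

Therefore the answer is (-4*s^3 + 5*s^2 + 21*s - 2)/(3*s^4 - 8*s^3 - 9*s^2 + 22*s + 8).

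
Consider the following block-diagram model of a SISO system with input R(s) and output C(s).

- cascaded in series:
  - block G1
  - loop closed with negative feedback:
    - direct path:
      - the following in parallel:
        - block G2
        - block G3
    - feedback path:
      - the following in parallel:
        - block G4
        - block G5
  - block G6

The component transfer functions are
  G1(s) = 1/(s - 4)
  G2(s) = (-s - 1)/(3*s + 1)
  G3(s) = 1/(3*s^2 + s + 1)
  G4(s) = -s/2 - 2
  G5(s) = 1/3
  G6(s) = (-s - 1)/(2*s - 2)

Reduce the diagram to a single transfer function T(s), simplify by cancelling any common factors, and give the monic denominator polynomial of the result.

Step 1 - sum the parallel branches G2, G3 -> (-3*s^3 - 4*s^2 + s)/(9*s^3 + 6*s^2 + 4*s + 1)
Step 2 - reduce the parallel group G4, G5 -> -s/2 - 5/3
Step 3 - collapse the loop ((G2+G3) forward, (G4+G5) return) -> (-18*s^3 - 24*s^2 + 6*s)/(9*s^4 + 96*s^3 + 73*s^2 + 14*s + 6)
Step 4 - multiply G1, [(G2+G3)/(1+(G2+G3)*(G4+G5))], G6 (series) -> (9*s^4 + 21*s^3 + 9*s^2 - 3*s)/(9*s^6 + 51*s^5 - 371*s^4 + 33*s^3 + 228*s^2 + 26*s + 24)
No further cancellation is possible in the step-4 result, so that is T(s). Its denominator becomes monic after dividing by the leading coefficient 9.

Answer: s^6 + 17*s^5/3 - 371*s^4/9 + 11*s^3/3 + 76*s^2/3 + 26*s/9 + 8/3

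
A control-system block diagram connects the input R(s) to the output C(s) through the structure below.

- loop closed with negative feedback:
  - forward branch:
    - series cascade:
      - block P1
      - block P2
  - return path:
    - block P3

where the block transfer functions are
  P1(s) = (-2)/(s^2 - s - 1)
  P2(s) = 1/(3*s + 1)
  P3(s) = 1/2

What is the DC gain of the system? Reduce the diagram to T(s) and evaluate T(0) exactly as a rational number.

The answer is 1.

Reasoning:
[1] multiply P1, P2 (series) = (-2)/(3*s^3 - 2*s^2 - 4*s - 1)
[2] close the feedback loop around (P1*P2), P3 = (-2)/(3*s^3 - 2*s^2 - 4*s - 2)
Evaluating the step-2 result (the overall T(s)) at s = 0 gives T(0) = -2/(-2) = 1.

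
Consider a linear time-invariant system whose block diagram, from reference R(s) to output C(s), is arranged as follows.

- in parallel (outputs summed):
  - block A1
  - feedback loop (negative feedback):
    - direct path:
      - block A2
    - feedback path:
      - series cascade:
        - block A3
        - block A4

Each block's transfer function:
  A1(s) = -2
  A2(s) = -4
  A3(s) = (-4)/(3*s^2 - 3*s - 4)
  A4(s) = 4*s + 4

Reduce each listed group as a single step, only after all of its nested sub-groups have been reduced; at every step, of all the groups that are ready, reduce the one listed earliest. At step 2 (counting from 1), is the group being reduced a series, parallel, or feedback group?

Reducing step by step:

[1] series reduction of A3, A4
[2] apply the feedback formula to A2, (A3*A4)
[3] reduce the parallel group A1, [A2/(1+A2*(A3*A4))]
So the answer for step 2 is feedback.

Answer: feedback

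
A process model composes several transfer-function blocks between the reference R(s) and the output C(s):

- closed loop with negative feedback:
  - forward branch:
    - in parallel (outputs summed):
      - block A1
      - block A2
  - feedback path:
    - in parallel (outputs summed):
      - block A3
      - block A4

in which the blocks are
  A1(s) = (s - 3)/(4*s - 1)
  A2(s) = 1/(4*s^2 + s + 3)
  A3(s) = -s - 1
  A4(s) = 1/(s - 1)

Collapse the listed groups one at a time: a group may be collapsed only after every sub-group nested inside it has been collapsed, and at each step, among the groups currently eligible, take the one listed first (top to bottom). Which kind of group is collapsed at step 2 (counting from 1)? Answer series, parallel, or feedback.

Step 1: add A1, A2 (parallel)
Step 2: add A3, A4 (parallel)
Step 3: reduce the feedback loop with forward (A1+A2) and return (A3+A4)
So the answer for step 2 is parallel.

Final answer: parallel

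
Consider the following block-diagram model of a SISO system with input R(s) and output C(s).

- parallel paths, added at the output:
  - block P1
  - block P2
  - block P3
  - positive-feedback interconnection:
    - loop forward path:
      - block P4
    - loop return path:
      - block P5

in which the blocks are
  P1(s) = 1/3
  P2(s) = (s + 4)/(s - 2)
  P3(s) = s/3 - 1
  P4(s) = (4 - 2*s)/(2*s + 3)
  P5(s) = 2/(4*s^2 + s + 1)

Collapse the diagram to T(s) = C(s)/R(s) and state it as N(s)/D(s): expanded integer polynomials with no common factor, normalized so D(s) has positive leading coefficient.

Answer: (8*s^5 - 18*s^4 + 213*s^3 + 132*s^2 + 149*s - 104)/(24*s^4 - 6*s^3 - 57*s^2 - 69*s + 30)

Working:
Step 1 - feedback reduction of P4, P5 gives (-8*s^3 + 14*s^2 + 2*s + 4)/(8*s^3 + 14*s^2 + 9*s - 5)
Step 2 - reduce the parallel group P1, P2, P3, [P4/(1-P4*P5)] - this is the overall T(s), already in the required normalized form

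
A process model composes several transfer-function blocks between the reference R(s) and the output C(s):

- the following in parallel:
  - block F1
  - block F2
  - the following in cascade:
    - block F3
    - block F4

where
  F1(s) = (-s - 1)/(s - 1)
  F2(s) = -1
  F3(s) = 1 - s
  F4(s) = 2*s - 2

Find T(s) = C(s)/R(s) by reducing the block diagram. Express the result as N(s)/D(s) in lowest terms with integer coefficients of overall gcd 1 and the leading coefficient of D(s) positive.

First reduce the diagram to T(s).

Step 1 - combine F3, F4 in series; result -2*s^2 + 4*s - 2
Step 2 - add F1, F2, (F3*F4) (parallel), giving the overall T(s)

Answer: (-2*s^3 + 6*s^2 - 8*s + 2)/(s - 1)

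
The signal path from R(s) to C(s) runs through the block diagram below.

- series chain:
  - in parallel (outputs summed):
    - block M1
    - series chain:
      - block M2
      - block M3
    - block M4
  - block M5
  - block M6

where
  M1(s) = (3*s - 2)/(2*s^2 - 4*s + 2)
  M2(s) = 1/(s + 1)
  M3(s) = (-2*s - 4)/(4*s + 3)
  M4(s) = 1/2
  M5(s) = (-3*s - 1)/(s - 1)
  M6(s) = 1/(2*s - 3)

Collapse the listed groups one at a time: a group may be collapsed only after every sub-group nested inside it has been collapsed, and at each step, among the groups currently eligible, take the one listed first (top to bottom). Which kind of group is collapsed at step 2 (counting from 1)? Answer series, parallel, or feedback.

Reducing step by step:

Step 1 - combine M2, M3 in series
Step 2 - add M1, (M2*M3), M4 (parallel)
Step 3 - reduce the series chain (M1+(M2*M3)+M4), M5, M6
Step 2 collapses a parallel group.

Answer: parallel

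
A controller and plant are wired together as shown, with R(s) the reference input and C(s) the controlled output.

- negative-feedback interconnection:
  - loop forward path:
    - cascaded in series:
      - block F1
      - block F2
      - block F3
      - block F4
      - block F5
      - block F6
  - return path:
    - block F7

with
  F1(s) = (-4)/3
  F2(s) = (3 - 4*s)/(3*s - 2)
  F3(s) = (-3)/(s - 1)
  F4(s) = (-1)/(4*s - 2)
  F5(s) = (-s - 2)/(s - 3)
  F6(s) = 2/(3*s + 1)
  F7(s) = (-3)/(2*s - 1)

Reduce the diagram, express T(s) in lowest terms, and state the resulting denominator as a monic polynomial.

Reducing step by step:

1. multiply F1, F2, F3, F4, F5, F6 (series); result (-16*s^2 - 20*s + 24)/(18*s^5 - 87*s^4 + 113*s^3 - 39*s^2 - 11*s + 6)
2. feedback reduction of (F1*F2*F3*F4*F5*F6), F7; result (-32*s^3 - 24*s^2 + 68*s - 24)/(36*s^6 - 192*s^5 + 313*s^4 - 191*s^3 + 65*s^2 + 83*s - 78)
T(s) is the step-2 result (common factors already cancelled). Leading coefficient of the denominator: 36. Divide through by 36 for the monic polynomial.

Answer: s^6 - 16*s^5/3 + 313*s^4/36 - 191*s^3/36 + 65*s^2/36 + 83*s/36 - 13/6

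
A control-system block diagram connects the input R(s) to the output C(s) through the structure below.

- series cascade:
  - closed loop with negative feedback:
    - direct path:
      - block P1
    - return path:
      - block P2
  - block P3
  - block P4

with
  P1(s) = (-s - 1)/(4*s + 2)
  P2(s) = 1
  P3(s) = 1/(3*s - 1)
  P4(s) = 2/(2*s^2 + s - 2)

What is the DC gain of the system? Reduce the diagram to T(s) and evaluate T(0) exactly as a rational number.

Answer: -1

Working:
Step 1 - feedback reduction of P1, P2: (-s - 1)/(3*s + 1)
Step 2 - reduce the series chain [P1/(1+P1*P2)], P3, P4: (-2*s - 2)/(18*s^4 + 9*s^3 - 20*s^2 - s + 2)
Step 2 gives the overall T(s). Then T(0) = -2/2 = -1.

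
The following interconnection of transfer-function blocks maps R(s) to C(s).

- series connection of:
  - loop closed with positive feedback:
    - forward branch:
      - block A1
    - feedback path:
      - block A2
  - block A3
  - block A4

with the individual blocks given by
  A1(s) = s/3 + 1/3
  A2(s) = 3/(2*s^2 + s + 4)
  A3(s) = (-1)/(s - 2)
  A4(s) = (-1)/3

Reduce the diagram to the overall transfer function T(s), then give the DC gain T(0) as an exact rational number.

(1) collapse the loop (A1 forward, A2 return), giving (2*s^3 + 3*s^2 + 5*s + 4)/(6*s^2 + 9)
(2) combine [A1/(1-A1*A2)], A3, A4 in series, giving (2*s^3 + 3*s^2 + 5*s + 4)/(18*s^3 - 36*s^2 + 27*s - 54)
The step-2 result is T(s). Setting s = 0: T(0) = 4/(-54) = -2/27.

Therefore the answer is -2/27.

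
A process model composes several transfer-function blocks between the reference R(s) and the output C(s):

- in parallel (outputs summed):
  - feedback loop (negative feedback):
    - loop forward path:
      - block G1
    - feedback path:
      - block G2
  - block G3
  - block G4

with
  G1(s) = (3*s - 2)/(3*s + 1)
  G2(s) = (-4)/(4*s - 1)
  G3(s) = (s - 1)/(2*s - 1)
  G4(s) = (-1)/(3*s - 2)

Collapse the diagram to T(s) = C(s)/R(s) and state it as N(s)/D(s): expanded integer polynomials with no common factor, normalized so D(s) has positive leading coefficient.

[1] reduce the feedback loop with forward G1 and return G2: (12*s^2 - 11*s + 2)/(12*s^2 - 11*s + 7)
[2] combine [G1/(1+G1*G2)], G3, G4 in parallel, giving the overall T(s)

Final answer: (108*s^4 - 267*s^3 + 247*s^2 - 118*s + 25)/(72*s^4 - 150*s^3 + 143*s^2 - 71*s + 14)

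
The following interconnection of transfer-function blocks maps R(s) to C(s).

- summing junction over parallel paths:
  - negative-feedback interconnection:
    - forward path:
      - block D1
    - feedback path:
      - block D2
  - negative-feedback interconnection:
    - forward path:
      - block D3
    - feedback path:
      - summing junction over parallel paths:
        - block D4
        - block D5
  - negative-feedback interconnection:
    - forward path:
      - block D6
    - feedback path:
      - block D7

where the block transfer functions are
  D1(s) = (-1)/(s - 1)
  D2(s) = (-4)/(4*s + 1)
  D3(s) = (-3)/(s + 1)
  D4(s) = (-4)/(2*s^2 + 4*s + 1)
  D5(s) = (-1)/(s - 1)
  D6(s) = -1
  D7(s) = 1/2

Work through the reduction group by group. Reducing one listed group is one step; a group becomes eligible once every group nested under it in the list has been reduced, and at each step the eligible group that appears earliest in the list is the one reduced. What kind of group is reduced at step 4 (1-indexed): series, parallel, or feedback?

The answer is feedback.

Reasoning:
(1) close the feedback loop around D1, D2
(2) combine D4, D5 in parallel
(3) apply the feedback formula to D3, (D4+D5)
(4) reduce the feedback loop with forward D6 and return D7
(5) sum the parallel branches [D1/(1+D1*D2)], [D3/(1+D3*(D4+D5))], [D6/(1+D6*D7)]
Step 4: feedback.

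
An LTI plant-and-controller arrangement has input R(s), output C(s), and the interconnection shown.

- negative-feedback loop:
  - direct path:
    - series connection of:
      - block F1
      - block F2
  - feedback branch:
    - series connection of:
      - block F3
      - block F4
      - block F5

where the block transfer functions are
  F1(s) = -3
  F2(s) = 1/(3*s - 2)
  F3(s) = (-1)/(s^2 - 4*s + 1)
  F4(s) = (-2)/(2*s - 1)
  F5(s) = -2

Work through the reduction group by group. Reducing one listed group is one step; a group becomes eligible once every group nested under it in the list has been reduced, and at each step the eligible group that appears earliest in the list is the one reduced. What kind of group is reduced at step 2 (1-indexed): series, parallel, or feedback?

The answer is series.

Reasoning:
Step 1 - cascade F1, F2
Step 2 - cascade F3, F4, F5
Step 3 - close the feedback loop around (F1*F2), (F3*F4*F5)
So the answer for step 2 is series.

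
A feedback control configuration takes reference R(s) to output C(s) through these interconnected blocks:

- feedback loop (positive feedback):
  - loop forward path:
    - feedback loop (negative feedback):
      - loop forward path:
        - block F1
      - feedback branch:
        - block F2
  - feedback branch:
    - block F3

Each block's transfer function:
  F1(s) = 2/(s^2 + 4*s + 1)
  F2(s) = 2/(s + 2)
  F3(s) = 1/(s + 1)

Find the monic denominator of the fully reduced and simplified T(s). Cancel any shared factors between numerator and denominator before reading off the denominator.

The answer is s^4 + 7*s^3 + 15*s^2 + 13*s + 2.

Reasoning:
[1] apply the feedback formula to F1, F2 -> (2*s + 4)/(s^3 + 6*s^2 + 9*s + 6)
[2] apply the feedback formula to [F1/(1+F1*F2)], F3 -> (2*s^2 + 6*s + 4)/(s^4 + 7*s^3 + 15*s^2 + 13*s + 2)
The result of step 2 is T(s) in lowest terms. Its denominator already has leading coefficient 1, so it is monic as it stands.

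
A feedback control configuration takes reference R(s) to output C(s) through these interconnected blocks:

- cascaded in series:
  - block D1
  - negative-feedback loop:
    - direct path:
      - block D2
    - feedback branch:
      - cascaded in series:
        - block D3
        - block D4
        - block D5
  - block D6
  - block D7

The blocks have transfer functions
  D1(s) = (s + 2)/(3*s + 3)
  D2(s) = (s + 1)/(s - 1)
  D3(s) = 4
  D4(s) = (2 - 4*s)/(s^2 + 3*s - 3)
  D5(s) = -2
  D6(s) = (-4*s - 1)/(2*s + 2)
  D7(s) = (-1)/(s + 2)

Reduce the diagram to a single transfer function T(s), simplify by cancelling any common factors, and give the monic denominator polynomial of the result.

[1] multiply D3, D4, D5 (series): (32*s - 16)/(s^2 + 3*s - 3)
[2] feedback reduction of D2, (D3*D4*D5): (s^3 + 4*s^2 - 3)/(s^3 + 34*s^2 + 10*s - 13)
[3] cascade D1, [D2/(1+D2*(D3*D4*D5))], D6, D7: (4*s^3 + 13*s^2 - 9*s - 3)/(6*s^4 + 210*s^3 + 264*s^2 - 18*s - 78)
T(s) is the step-3 result (common factors already cancelled). Leading coefficient of the denominator: 6. Divide through by 6 for the monic polynomial.

Therefore the answer is s^4 + 35*s^3 + 44*s^2 - 3*s - 13.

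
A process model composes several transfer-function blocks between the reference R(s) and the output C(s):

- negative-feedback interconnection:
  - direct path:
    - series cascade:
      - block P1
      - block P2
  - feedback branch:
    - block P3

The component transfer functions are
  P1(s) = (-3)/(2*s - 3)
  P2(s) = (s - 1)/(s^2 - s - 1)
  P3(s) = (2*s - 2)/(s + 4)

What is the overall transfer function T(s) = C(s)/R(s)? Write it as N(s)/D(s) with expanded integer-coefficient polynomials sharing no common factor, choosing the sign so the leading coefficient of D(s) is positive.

[1] reduce the series chain P1, P2; result (3 - 3*s)/(2*s^3 - 5*s^2 + s + 3)
[2] feedback reduction of (P1*P2), P3, which is the overall transfer function T(s) = C(s)/R(s) in lowest terms

Hence the answer: (-3*s^2 - 9*s + 12)/(2*s^4 + 3*s^3 - 25*s^2 + 19*s + 6)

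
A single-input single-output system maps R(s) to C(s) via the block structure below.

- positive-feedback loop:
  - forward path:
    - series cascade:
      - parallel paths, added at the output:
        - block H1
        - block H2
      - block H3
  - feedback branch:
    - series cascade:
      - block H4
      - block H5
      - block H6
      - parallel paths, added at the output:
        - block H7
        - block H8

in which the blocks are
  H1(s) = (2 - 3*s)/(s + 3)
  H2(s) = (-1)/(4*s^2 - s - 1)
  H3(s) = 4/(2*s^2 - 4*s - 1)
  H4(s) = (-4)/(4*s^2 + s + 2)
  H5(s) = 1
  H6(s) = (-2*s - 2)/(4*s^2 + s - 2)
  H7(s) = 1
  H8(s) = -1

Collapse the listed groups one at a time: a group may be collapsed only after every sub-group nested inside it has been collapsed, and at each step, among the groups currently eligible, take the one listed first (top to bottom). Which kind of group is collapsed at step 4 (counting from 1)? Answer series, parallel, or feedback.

Reducing step by step:

Step 1: parallel reduction of H1, H2
Step 2: combine (H1+H2), H3 in series
Step 3: reduce the parallel group H7, H8
Step 4: combine H4, H5, H6, (H7+H8) in series
Step 5: reduce the feedback loop with forward ((H1+H2)*H3) and return (H4*H5*H6*(H7+H8))
So the answer for step 4 is series.

Answer: series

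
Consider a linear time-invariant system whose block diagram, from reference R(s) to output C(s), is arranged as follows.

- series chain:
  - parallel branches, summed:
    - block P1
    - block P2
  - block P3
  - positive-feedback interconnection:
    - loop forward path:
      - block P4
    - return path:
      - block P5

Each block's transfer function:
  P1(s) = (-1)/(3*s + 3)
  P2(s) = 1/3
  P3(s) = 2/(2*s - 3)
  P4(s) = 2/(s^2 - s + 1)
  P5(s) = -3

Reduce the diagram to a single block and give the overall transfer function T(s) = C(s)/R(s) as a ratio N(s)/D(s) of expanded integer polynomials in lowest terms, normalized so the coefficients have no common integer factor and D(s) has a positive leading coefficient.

Step 1: sum the parallel branches P1, P2 gives s/(3*s + 3)
Step 2: collapse the loop (P4 forward, P5 return) gives 2/(s^2 - s + 7)
Step 3: series reduction of (P1+P2), P3, [P4/(1-P4*P5)], which is the overall transfer function T(s) = C(s)/R(s) in lowest terms

Hence the answer: (4*s)/(6*s^4 - 9*s^3 + 36*s^2 - 12*s - 63)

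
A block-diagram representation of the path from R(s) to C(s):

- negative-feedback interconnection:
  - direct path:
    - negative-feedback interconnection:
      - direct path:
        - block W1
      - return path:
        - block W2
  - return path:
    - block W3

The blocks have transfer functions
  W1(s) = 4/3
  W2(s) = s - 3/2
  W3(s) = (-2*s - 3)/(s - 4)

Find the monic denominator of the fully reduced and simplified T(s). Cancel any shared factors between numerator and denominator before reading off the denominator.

1. close the feedback loop around W1, W2 gives 4/(4*s - 3)
2. reduce the feedback loop with forward [W1/(1+W1*W2)] and return W3 gives (4*s - 16)/(4*s^2 - 27*s)
T(s) is the step-2 result (common factors already cancelled). Leading coefficient of the denominator: 4. Divide through by 4 for the monic polynomial.

Answer: s^2 - 27*s/4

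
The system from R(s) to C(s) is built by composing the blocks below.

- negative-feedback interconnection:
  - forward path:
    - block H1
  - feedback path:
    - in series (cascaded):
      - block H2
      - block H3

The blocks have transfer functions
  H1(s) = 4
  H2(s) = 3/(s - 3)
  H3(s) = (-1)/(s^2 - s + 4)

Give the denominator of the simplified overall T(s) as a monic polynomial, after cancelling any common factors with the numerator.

Answer: s^3 - 4*s^2 + 7*s - 24

Working:
Step 1: combine H2, H3 in series -> (-3)/(s^3 - 4*s^2 + 7*s - 12)
Step 2: reduce the feedback loop with forward H1 and return (H2*H3) -> (4*s^3 - 16*s^2 + 28*s - 48)/(s^3 - 4*s^2 + 7*s - 24)
That last expression is T(s), already simplified, and its denominator is already monic.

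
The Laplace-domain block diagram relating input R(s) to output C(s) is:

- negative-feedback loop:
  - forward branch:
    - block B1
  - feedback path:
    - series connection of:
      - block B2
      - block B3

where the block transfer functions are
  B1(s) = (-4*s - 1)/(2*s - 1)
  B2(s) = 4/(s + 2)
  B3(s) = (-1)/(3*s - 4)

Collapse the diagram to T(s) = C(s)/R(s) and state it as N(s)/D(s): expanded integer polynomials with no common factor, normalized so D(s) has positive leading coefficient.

Step 1: combine B2, B3 in series = (-4)/(3*s^2 + 2*s - 8)
Step 2: feedback reduction of B1, (B2*B3); the result is T(s) itself (integer coefficients, no common factor, positive leading denominator coefficient)

Answer: (-12*s^3 - 11*s^2 + 30*s + 8)/(6*s^3 + s^2 - 2*s + 12)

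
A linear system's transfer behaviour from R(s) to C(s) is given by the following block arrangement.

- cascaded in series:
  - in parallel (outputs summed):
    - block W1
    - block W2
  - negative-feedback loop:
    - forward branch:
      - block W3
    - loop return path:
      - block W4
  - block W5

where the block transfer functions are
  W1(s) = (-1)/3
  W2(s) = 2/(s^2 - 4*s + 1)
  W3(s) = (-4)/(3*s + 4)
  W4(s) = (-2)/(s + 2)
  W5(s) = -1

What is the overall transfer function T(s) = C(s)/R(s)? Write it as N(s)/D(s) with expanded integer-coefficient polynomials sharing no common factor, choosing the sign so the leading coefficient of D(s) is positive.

The answer is (-4*s^3 + 8*s^2 + 52*s + 40)/(9*s^4 - 6*s^3 - 63*s^2 - 162*s + 48).

Reasoning:
[1] add W1, W2 (parallel) gives (-s^2 + 4*s + 5)/(3*s^2 - 12*s + 3)
[2] close the feedback loop around W3, W4 gives (-4*s - 8)/(3*s^2 + 10*s + 16)
[3] reduce the series chain (W1+W2), [W3/(1+W3*W4)], W5, giving the overall T(s)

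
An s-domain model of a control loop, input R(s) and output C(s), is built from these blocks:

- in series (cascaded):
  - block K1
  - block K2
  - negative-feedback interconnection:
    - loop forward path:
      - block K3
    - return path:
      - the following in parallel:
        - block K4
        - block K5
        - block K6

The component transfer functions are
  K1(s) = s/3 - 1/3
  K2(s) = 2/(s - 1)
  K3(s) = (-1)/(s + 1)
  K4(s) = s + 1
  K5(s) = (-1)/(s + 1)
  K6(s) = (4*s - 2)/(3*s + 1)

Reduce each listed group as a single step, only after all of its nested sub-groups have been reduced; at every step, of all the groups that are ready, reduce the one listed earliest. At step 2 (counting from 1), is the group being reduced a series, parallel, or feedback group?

Step 1: parallel reduction of K4, K5, K6
Step 2: reduce the feedback loop with forward K3 and return (K4+K5+K6)
Step 3: series reduction of K1, K2, [K3/(1+K3*(K4+K5+K6))]
Step 2: feedback.

Final answer: feedback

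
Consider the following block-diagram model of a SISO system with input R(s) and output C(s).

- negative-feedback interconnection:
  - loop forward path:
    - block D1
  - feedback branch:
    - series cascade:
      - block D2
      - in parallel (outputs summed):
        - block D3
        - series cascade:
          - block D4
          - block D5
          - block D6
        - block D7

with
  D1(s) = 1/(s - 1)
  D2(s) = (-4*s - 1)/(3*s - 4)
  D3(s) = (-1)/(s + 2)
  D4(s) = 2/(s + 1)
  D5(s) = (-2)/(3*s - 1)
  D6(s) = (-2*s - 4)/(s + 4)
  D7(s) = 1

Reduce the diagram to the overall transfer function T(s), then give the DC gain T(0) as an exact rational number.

(1) reduce the series chain D4, D5, D6 gives (8*s + 16)/(3*s^3 + 14*s^2 + 7*s - 4)
(2) parallel reduction of D3, (D4*D5*D6), D7 gives (3*s^4 + 17*s^3 + 29*s^2 + 35*s + 28)/(3*s^4 + 20*s^3 + 35*s^2 + 10*s - 8)
(3) multiply D2, (D3+(D4*D5*D6)+D7) (series) gives (-12*s^5 - 71*s^4 - 133*s^3 - 169*s^2 - 147*s - 28)/(9*s^5 + 48*s^4 + 25*s^3 - 110*s^2 - 64*s + 32)
(4) reduce the feedback loop with forward D1 and return (D2*(D3+(D4*D5*D6)+D7)) gives (9*s^5 + 48*s^4 + 25*s^3 - 110*s^2 - 64*s + 32)/(9*s^6 + 27*s^5 - 94*s^4 - 268*s^3 - 123*s^2 - 51*s - 60)
Evaluating the step-4 result (the overall T(s)) at s = 0 gives T(0) = 32/(-60) = -8/15.

Answer: -8/15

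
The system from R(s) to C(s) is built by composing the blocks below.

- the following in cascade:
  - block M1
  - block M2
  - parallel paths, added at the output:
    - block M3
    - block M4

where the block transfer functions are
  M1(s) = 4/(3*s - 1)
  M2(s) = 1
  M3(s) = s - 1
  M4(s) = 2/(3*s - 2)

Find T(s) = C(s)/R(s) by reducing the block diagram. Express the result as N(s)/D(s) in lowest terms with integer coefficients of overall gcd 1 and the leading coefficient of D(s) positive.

(1) add M3, M4 (parallel) gives (3*s^2 - 5*s + 4)/(3*s - 2)
(2) reduce the series chain M1, M2, (M3+M4) - this is the overall T(s), already in the required normalized form

Final answer: (12*s^2 - 20*s + 16)/(9*s^2 - 9*s + 2)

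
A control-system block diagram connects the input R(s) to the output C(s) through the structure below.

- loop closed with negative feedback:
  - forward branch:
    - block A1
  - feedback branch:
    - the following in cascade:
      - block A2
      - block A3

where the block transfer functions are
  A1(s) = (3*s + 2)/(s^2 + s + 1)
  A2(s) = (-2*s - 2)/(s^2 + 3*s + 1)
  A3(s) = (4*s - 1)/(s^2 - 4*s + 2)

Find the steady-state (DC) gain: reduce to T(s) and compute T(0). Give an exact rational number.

Step 1: reduce the series chain A2, A3: (-8*s^2 - 6*s + 2)/(s^4 - s^3 - 9*s^2 + 2*s + 2)
Step 2: apply the feedback formula to A1, (A2*A3): (3*s^5 - s^4 - 29*s^3 - 12*s^2 + 10*s + 4)/(s^6 - 9*s^4 - 32*s^3 - 39*s^2 - 2*s + 6)
Step 2 gives the overall T(s). Then T(0) = 4/6 = 2/3.

Hence the answer: 2/3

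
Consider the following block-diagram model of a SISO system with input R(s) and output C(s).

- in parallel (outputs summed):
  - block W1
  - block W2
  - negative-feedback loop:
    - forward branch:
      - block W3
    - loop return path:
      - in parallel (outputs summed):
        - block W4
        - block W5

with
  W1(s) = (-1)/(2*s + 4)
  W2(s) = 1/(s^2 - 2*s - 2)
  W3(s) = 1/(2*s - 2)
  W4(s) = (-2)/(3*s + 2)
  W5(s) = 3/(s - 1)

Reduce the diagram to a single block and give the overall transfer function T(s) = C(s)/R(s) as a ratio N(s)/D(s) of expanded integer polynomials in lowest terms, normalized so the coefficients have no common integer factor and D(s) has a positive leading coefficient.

First reduce the diagram to T(s).

Step 1: parallel reduction of W4, W5; result (7*s + 8)/(3*s^2 - s - 2)
Step 2: reduce the feedback loop with forward W3 and return (W4+W5); result (3*s^2 - s - 2)/(6*s^3 - 8*s^2 + 5*s + 12)
Step 3: add W1, W2, [W3/(1+W3*(W4+W5))] (parallel): this yields T(s), and no further normalization is needed

Answer: (30*s^4 - 41*s^3 - 52*s^2 + 110*s + 88)/(12*s^6 - 16*s^5 - 62*s^4 + 72*s^3 + 4*s^2 - 184*s - 96)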